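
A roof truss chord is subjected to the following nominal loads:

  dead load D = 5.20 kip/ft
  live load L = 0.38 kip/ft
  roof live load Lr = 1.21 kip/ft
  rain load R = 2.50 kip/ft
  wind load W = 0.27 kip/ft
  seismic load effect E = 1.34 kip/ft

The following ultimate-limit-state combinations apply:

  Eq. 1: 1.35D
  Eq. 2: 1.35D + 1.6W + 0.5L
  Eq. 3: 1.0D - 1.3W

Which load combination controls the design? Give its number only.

Combination 2

Eq. 1: 1.35(5.20) = 7.02
Eq. 2: 1.35(5.20) + 1.6(0.27) + 0.5(0.38) = 7.02 + 0.43 + 0.19 = 7.64
Eq. 3: 1.0(5.20) - 1.3(0.27) = 5.20 - 0.35 = 4.85
The largest value is 7.64 kip/ft from combination 2.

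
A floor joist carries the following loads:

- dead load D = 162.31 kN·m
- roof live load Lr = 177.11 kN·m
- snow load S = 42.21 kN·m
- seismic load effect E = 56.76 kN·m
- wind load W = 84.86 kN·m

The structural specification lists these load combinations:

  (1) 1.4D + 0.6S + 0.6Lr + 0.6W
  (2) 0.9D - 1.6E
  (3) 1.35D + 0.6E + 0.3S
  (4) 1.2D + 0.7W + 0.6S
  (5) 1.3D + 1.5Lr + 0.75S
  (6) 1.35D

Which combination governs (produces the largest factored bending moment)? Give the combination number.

(1) 1.4(162.31) + 0.6(42.21) + 0.6(177.11) + 0.6(84.86) = 409.74
(2) 0.9(162.31) - 1.6(56.76) = 146.08 - 90.82 = 55.26
(3) 1.35(162.31) + 0.6(56.76) + 0.3(42.21) = 219.12 + 34.06 + 12.66 = 265.84
(4) 1.2(162.31) + 0.7(84.86) + 0.6(42.21) = 194.77 + 59.40 + 25.33 = 279.50
(5) 1.3(162.31) + 1.5(177.11) + 0.75(42.21) = 211.00 + 265.67 + 31.66 = 508.33
(6) 1.35(162.31) = 219.12
The largest value is 508.33 kN·m from combination 5.

Combination 5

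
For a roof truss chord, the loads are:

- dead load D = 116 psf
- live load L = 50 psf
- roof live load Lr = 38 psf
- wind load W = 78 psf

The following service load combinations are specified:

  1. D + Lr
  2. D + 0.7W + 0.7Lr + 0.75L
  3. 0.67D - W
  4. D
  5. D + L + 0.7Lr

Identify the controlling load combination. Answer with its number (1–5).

1. 1.0(116) + 1.0(38) = 116.00 + 38.00 = 154.00
2. 1.0(116) + 0.7(78) + 0.7(38) + 0.75(50) = 116.00 + 54.60 + 26.60 + 37.50 = 234.70
3. 0.67(116) - 1.0(78) = 77.72 - 78.00 = -0.28
4. 1.0(116) = 116.00
5. 1.0(116) + 1.0(50) + 0.7(38) = 116.00 + 50.00 + 26.60 = 192.60
The largest value is 234.70 psf from combination 2.

Combination 2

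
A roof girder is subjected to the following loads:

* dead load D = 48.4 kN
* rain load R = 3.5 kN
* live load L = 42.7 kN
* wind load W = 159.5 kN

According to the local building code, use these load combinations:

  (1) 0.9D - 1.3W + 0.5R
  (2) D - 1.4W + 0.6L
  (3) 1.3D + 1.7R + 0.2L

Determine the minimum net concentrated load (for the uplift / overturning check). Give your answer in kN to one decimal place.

(1) 0.9(48.4) - 1.3(159.5) + 0.5(3.5) = 43.6 - 207.4 + 1.8 = -162.0
(2) 1.0(48.4) - 1.4(159.5) + 0.6(42.7) = 48.4 - 223.3 + 25.6 = -149.3
(3) 1.3(48.4) + 1.7(3.5) + 0.2(42.7) = 62.9 + 6.0 + 8.5 = 77.4
Combination 1 gives the minimum: -162.0 kN.

-162.0 kN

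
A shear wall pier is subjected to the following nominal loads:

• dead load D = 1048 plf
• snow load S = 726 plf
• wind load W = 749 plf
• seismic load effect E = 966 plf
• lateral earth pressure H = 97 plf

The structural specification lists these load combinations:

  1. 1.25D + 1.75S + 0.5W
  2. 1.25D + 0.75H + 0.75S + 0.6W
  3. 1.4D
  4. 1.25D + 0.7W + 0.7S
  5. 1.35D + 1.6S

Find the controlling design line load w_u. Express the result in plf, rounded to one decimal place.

1. 1.25(1048) + 1.75(726) + 0.5(749) = 2955.0
2. 1.25(1048) + 0.75(97) + 0.75(726) + 0.6(749) = 2376.7
3. 1.4(1048) = 1467.2
4. 1.25(1048) + 0.7(749) + 0.7(726) = 2342.5
5. 1.35(1048) + 1.6(726) = 2576.4
Maximum is from combination 1.

2955.0 plf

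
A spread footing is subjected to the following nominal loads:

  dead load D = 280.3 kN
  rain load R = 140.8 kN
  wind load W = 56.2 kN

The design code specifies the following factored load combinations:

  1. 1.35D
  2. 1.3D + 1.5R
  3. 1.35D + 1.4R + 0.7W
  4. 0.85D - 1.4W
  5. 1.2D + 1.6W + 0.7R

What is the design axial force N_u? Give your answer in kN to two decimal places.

1. 1.35(280.3) = 378.41
2. 1.3(280.3) + 1.5(140.8) = 364.39 + 211.20 = 575.59
3. 1.35(280.3) + 1.4(140.8) + 0.7(56.2) = 378.41 + 197.12 + 39.34 = 614.87
4. 0.85(280.3) - 1.4(56.2) = 238.26 - 78.68 = 159.58
5. 1.2(280.3) + 1.6(56.2) + 0.7(140.8) = 336.36 + 89.92 + 98.56 = 524.84
The controlling combination is 3, giving 614.87 kN.

614.87 kN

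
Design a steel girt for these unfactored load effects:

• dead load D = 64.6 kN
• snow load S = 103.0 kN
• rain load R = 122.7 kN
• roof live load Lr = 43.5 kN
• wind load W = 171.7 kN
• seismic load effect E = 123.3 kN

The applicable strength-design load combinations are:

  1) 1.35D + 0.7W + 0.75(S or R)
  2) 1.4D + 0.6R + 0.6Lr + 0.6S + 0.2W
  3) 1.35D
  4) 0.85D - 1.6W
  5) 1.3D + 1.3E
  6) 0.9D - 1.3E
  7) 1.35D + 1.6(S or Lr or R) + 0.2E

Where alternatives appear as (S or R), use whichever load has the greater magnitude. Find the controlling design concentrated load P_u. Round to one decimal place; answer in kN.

(S or R) → R = 122.7 kN; (S or Lr or R) → R = 122.7 kN.
1) 1.35(64.6) + 0.7(171.7) + 0.75(122.7) = 87.2 + 120.2 + 92.0 = 299.4
2) 1.4(64.6) + 0.6(122.7) + 0.6(43.5) + 0.6(103.0) + 0.2(171.7) = 286.3
3) 1.35(64.6) = 87.2
4) 0.85(64.6) - 1.6(171.7) = 54.9 - 274.7 = -219.8
5) 1.3(64.6) + 1.3(123.3) = 84.0 + 160.3 = 244.3
6) 0.9(64.6) - 1.3(123.3) = 58.1 - 160.3 = -102.2
7) 1.35(64.6) + 1.6(122.7) + 0.2(123.3) = 87.2 + 196.3 + 24.7 = 308.2
The controlling combination is 7, giving 308.2 kN.

308.2 kN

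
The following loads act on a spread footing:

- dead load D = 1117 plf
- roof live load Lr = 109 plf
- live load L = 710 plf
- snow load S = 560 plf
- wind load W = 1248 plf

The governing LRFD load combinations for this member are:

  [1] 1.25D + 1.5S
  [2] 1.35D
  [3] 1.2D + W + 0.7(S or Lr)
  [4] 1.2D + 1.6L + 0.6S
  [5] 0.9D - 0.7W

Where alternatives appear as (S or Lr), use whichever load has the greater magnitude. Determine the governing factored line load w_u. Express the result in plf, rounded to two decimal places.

2980.40 plf

(S or Lr) → S = 560 plf.
[1] 1.25(1117) + 1.5(560) = 1396.25 + 840.00 = 2236.25
[2] 1.35(1117) = 1507.95
[3] 1.2(1117) + 1.0(1248) + 0.7(560) = 1340.40 + 1248.00 + 392.00 = 2980.40
[4] 1.2(1117) + 1.6(710) + 0.6(560) = 1340.40 + 1136.00 + 336.00 = 2812.40
[5] 0.9(1117) - 0.7(1248) = 1005.30 - 873.60 = 131.70
The controlling combination is 3, giving 2980.40 plf.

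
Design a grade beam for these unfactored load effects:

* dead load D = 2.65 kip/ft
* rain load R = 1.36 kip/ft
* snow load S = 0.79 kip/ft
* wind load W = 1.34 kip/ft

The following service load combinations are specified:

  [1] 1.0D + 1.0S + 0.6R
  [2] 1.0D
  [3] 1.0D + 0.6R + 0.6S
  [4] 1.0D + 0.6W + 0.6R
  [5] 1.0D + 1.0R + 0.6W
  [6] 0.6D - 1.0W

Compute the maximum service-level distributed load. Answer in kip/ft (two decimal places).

4.81 kip/ft

[1] 1.0(2.65) + 1.0(0.79) + 0.6(1.36) = 2.65 + 0.79 + 0.82 = 4.26
[2] 1.0(2.65) = 2.65
[3] 1.0(2.65) + 0.6(1.36) + 0.6(0.79) = 2.65 + 0.82 + 0.47 = 3.94
[4] 1.0(2.65) + 0.6(1.34) + 0.6(1.36) = 2.65 + 0.80 + 0.82 = 4.27
[5] 1.0(2.65) + 1.0(1.36) + 0.6(1.34) = 2.65 + 1.36 + 0.80 = 4.81
[6] 0.6(2.65) - 1.0(1.34) = 1.59 - 1.34 = 0.25
Maximum is from combination 5.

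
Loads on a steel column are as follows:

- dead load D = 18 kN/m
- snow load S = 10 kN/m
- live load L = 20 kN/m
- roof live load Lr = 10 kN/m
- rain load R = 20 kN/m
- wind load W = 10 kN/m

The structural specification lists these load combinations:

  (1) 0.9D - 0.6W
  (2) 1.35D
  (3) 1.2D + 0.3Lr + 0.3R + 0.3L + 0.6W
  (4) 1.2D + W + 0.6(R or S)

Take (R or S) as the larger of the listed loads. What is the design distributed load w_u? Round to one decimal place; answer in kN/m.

(R or S) → R = 20 kN/m.
(1) 0.9(18) - 0.6(10) = 16.2 - 6.0 = 10.2
(2) 1.35(18) = 24.3
(3) 1.2(18) + 0.3(10) + 0.3(20) + 0.3(20) + 0.6(10) = 21.6 + 3.0 + 6.0 + 6.0 + 6.0 = 42.6
(4) 1.2(18) + 1.0(10) + 0.6(20) = 21.6 + 10.0 + 12.0 = 43.6
Maximum is from combination 4.

43.6 kN/m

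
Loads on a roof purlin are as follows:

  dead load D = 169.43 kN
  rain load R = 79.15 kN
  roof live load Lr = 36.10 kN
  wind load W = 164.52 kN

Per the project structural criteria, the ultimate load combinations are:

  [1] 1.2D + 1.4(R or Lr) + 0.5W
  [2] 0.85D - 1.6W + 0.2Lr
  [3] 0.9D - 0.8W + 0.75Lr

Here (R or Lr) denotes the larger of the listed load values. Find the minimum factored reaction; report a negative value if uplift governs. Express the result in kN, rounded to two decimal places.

(R or Lr) → R = 79.15 kN.
[1] 1.2(169.43) + 1.4(79.15) + 0.5(164.52) = 396.39
[2] 0.85(169.43) - 1.6(164.52) + 0.2(36.10) = -112.00
[3] 0.9(169.43) - 0.8(164.52) + 0.75(36.10) = 47.95
Combination 2 gives the minimum: -112.00 kN.

-112.00 kN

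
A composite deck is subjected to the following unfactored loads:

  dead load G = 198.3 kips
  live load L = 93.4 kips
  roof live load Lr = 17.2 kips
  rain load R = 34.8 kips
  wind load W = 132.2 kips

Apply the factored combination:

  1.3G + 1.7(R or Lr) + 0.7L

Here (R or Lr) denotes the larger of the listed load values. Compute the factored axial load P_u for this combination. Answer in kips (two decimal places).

382.33 kips

(R or Lr) → R = 34.8 kips.
1.3(198.3) + 1.7(34.8) + 0.7(93.4) = 257.79 + 59.16 + 65.38 = 382.33
P_u = 382.33 kips.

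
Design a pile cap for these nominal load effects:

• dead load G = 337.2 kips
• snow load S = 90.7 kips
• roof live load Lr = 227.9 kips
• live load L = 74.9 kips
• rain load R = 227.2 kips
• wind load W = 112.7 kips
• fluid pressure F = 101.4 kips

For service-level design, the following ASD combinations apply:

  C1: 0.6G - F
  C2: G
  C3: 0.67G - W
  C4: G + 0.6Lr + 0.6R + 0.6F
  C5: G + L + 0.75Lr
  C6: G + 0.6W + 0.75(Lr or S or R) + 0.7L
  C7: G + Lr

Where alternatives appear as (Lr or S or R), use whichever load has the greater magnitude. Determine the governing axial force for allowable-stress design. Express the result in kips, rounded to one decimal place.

671.1 kips

(Lr or S or R) → Lr = 227.9 kips.
C1: 0.6(337.2) - 1.0(101.4) = 202.3 - 101.4 = 100.9
C2: 1.0(337.2) = 337.2
C3: 0.67(337.2) - 1.0(112.7) = 225.9 - 112.7 = 113.2
C4: 1.0(337.2) + 0.6(227.9) + 0.6(227.2) + 0.6(101.4) = 671.1
C5: 1.0(337.2) + 1.0(74.9) + 0.75(227.9) = 337.2 + 74.9 + 170.9 = 583.0
C6: 1.0(337.2) + 0.6(112.7) + 0.75(227.9) + 0.7(74.9) = 628.2
C7: 1.0(337.2) + 1.0(227.9) = 337.2 + 227.9 = 565.1
The controlling combination is 4, giving 671.1 kips.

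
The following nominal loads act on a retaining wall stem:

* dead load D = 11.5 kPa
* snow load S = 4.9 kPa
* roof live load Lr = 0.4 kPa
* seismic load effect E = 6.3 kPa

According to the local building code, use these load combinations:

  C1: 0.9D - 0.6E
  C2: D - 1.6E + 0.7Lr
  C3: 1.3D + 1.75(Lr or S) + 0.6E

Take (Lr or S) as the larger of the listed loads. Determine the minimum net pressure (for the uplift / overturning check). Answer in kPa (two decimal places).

1.70 kPa

(Lr or S) → S = 4.9 kPa.
C1: 0.9(11.5) - 0.6(6.3) = 6.57
C2: 1.0(11.5) - 1.6(6.3) + 0.7(0.4) = 1.70
C3: 1.3(11.5) + 1.75(4.9) + 0.6(6.3) = 27.31
Combination 2 gives the minimum: 1.70 kPa.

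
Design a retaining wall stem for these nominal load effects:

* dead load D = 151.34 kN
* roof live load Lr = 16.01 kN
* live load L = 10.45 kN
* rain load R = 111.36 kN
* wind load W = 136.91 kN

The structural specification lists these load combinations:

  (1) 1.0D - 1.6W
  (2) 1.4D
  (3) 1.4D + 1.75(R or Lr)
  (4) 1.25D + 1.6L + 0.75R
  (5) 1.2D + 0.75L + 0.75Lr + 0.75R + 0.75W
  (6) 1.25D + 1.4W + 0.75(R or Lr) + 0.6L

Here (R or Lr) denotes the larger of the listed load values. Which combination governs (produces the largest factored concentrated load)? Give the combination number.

(R or Lr) → R = 111.36 kN.
(1) 1.0(151.34) - 1.6(136.91) = 151.34 - 219.06 = -67.72
(2) 1.4(151.34) = 211.88
(3) 1.4(151.34) + 1.75(111.36) = 211.88 + 194.88 = 406.76
(4) 1.25(151.34) + 1.6(10.45) + 0.75(111.36) = 189.18 + 16.72 + 83.52 = 289.42
(5) 1.2(151.34) + 0.75(10.45) + 0.75(16.01) + 0.75(111.36) + 0.75(136.91) = 181.61 + 7.84 + 12.01 + 83.52 + 102.68 = 387.66
(6) 1.25(151.34) + 1.4(136.91) + 0.75(111.36) + 0.6(10.45) = 189.18 + 191.67 + 83.52 + 6.27 = 470.64
The largest value is 470.64 kN from combination 6.

Combination 6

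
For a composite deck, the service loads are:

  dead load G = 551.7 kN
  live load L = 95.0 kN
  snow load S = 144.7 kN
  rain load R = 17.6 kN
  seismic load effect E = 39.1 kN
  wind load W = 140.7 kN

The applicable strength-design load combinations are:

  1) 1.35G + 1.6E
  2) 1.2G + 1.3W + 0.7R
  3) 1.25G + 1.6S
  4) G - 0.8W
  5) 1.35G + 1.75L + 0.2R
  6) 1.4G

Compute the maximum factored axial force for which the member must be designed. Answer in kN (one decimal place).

1) 1.35(551.7) + 1.6(39.1) = 744.8 + 62.6 = 807.4
2) 1.2(551.7) + 1.3(140.7) + 0.7(17.6) = 857.3
3) 1.25(551.7) + 1.6(144.7) = 689.6 + 231.5 = 921.1
4) 1.0(551.7) - 0.8(140.7) = 551.7 - 112.6 = 439.1
5) 1.35(551.7) + 1.75(95.0) + 0.2(17.6) = 744.8 + 166.3 + 3.5 = 914.6
6) 1.4(551.7) = 772.4
Maximum is from combination 3.

921.1 kN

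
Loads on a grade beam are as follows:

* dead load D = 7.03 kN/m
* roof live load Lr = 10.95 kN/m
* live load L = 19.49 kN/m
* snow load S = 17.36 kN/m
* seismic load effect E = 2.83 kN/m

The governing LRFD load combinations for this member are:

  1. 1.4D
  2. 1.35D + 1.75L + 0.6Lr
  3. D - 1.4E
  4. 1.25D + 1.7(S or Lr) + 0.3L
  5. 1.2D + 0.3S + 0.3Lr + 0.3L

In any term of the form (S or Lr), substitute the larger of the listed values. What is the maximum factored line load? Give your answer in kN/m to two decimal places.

50.17 kN/m

(S or Lr) → S = 17.36 kN/m.
1. 1.4(7.03) = 9.84
2. 1.35(7.03) + 1.75(19.49) + 0.6(10.95) = 9.49 + 34.11 + 6.57 = 50.17
3. 1.0(7.03) - 1.4(2.83) = 7.03 - 3.96 = 3.07
4. 1.25(7.03) + 1.7(17.36) + 0.3(19.49) = 8.79 + 29.51 + 5.85 = 44.15
5. 1.2(7.03) + 0.3(17.36) + 0.3(10.95) + 0.3(19.49) = 22.78
Combination 2 governs: w_u = 50.17 kN/m.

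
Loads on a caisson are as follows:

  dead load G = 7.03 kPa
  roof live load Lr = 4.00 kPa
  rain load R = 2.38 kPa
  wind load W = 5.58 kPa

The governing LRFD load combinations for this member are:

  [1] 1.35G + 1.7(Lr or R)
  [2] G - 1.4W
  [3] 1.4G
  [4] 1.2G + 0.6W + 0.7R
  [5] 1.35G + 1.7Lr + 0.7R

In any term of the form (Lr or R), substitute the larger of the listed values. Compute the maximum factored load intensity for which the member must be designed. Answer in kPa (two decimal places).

(Lr or R) → Lr = 4.00 kPa.
[1] 1.35(7.03) + 1.7(4.00) = 9.49 + 6.80 = 16.29
[2] 1.0(7.03) - 1.4(5.58) = 7.03 - 7.81 = -0.78
[3] 1.4(7.03) = 9.84
[4] 1.2(7.03) + 0.6(5.58) + 0.7(2.38) = 13.45
[5] 1.35(7.03) + 1.7(4.00) + 0.7(2.38) = 9.49 + 6.80 + 1.67 = 17.96
Maximum is from combination 5.

17.96 kPa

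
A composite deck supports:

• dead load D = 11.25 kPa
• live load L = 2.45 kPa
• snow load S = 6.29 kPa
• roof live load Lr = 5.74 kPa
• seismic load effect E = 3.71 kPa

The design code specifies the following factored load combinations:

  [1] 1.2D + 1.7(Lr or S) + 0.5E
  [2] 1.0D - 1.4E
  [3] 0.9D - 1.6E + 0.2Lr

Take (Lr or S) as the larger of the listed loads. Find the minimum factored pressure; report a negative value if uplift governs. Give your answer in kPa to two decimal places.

(Lr or S) → S = 6.29 kPa.
[1] 1.2(11.25) + 1.7(6.29) + 0.5(3.71) = 13.50 + 10.69 + 1.86 = 26.05
[2] 1.0(11.25) - 1.4(3.71) = 11.25 - 5.19 = 6.06
[3] 0.9(11.25) - 1.6(3.71) + 0.2(5.74) = 10.13 - 5.94 + 1.15 = 5.34
Combination 3 gives the minimum: 5.34 kPa.

5.34 kPa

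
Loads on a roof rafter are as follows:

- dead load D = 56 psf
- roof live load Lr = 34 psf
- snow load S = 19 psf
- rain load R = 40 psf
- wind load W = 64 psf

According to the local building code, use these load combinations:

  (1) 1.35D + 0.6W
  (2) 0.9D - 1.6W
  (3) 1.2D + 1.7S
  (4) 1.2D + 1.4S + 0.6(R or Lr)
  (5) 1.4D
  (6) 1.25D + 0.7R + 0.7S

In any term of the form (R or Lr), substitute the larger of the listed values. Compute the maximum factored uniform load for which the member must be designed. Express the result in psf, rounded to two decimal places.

(R or Lr) → R = 40 psf.
(1) 1.35(56) + 0.6(64) = 114.00
(2) 0.9(56) - 1.6(64) = -52.00
(3) 1.2(56) + 1.7(19) = 99.50
(4) 1.2(56) + 1.4(19) + 0.6(40) = 117.80
(5) 1.4(56) = 78.40
(6) 1.25(56) + 0.7(40) + 0.7(19) = 111.30
Maximum is from combination 4.

117.80 psf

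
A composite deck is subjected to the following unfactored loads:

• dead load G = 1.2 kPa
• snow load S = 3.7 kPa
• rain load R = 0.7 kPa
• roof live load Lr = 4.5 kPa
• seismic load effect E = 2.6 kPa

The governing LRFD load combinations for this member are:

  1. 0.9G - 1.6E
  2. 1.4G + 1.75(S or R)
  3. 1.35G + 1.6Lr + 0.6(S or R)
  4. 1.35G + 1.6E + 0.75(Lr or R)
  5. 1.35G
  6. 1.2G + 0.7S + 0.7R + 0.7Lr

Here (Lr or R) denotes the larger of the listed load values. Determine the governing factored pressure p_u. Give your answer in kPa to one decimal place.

11.0 kPa

(S or R) → S = 3.7 kPa; (Lr or R) → Lr = 4.5 kPa.
1. 0.9(1.2) - 1.6(2.6) = 1.1 - 4.2 = -3.1
2. 1.4(1.2) + 1.75(3.7) = 1.7 + 6.5 = 8.2
3. 1.35(1.2) + 1.6(4.5) + 0.6(3.7) = 1.6 + 7.2 + 2.2 = 11.0
4. 1.35(1.2) + 1.6(2.6) + 0.75(4.5) = 1.6 + 4.2 + 3.4 = 9.2
5. 1.35(1.2) = 1.6
6. 1.2(1.2) + 0.7(3.7) + 0.7(0.7) + 0.7(4.5) = 1.4 + 2.6 + 0.5 + 3.2 = 7.7
Combination 3 governs: p_u = 11.0 kPa.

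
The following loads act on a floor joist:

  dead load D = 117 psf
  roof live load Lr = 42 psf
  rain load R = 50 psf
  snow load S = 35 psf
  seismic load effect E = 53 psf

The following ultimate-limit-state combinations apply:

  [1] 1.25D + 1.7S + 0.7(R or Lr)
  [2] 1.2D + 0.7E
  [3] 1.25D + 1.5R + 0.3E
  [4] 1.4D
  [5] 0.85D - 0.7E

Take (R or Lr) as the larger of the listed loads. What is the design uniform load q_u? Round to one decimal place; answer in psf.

240.8 psf

(R or Lr) → R = 50 psf.
[1] 1.25(117) + 1.7(35) + 0.7(50) = 240.8
[2] 1.2(117) + 0.7(53) = 177.5
[3] 1.25(117) + 1.5(50) + 0.3(53) = 237.2
[4] 1.4(117) = 163.8
[5] 0.85(117) - 0.7(53) = 62.4
The controlling combination is 1, giving 240.8 psf.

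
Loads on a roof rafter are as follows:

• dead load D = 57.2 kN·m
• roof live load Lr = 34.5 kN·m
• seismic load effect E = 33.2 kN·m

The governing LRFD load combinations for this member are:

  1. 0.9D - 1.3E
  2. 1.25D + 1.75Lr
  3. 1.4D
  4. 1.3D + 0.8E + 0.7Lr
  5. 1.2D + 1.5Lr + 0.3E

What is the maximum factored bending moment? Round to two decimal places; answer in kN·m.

131.88 kN·m

1. 0.9(57.2) - 1.3(33.2) = 51.48 - 43.16 = 8.32
2. 1.25(57.2) + 1.75(34.5) = 71.50 + 60.38 = 131.88
3. 1.4(57.2) = 80.08
4. 1.3(57.2) + 0.8(33.2) + 0.7(34.5) = 74.36 + 26.56 + 24.15 = 125.07
5. 1.2(57.2) + 1.5(34.5) + 0.3(33.2) = 68.64 + 51.75 + 9.96 = 130.35
Maximum is from combination 2.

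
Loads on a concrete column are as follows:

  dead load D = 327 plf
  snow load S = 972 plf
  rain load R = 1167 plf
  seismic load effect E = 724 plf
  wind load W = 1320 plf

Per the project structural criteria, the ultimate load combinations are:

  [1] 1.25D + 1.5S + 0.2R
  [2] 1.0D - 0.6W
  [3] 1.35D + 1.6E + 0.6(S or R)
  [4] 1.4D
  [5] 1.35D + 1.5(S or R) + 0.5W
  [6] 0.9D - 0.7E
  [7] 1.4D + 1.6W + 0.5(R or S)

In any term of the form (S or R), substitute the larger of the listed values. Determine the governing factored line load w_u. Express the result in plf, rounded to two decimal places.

3153.30 plf

(S or R) → R = 1167 plf; (R or S) → R = 1167 plf.
[1] 1.25(327) + 1.5(972) + 0.2(1167) = 2100.15
[2] 1.0(327) - 0.6(1320) = -465.00
[3] 1.35(327) + 1.6(724) + 0.6(1167) = 2300.05
[4] 1.4(327) = 457.80
[5] 1.35(327) + 1.5(1167) + 0.5(1320) = 2851.95
[6] 0.9(327) - 0.7(724) = -212.50
[7] 1.4(327) + 1.6(1320) + 0.5(1167) = 3153.30
The controlling combination is 7, giving 3153.30 plf.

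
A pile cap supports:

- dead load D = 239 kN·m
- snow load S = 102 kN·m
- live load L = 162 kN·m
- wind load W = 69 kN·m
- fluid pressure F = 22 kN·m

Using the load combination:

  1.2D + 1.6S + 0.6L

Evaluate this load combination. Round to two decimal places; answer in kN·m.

547.20 kN·m

1.2(239) + 1.6(102) + 0.6(162) = 286.80 + 163.20 + 97.20 = 547.20
M_u = 547.20 kN·m.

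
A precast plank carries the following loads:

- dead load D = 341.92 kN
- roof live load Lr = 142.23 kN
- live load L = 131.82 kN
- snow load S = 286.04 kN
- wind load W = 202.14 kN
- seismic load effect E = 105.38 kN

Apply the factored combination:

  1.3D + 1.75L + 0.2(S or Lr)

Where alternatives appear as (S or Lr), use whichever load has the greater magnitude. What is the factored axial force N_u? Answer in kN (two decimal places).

(S or Lr) → S = 286.04 kN.
1.3(341.92) + 1.75(131.82) + 0.2(286.04) = 732.39
N_u = 732.39 kN.

732.39 kN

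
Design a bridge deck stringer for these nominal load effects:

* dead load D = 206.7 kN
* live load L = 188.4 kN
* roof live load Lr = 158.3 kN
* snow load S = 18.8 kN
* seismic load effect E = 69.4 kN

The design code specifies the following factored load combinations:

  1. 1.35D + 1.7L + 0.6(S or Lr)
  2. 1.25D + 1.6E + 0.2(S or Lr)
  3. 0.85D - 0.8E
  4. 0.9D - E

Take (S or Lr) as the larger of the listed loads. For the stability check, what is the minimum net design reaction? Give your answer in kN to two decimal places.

116.63 kN

(S or Lr) → Lr = 158.3 kN.
1. 1.35(206.7) + 1.7(188.4) + 0.6(158.3) = 279.05 + 320.28 + 94.98 = 694.31
2. 1.25(206.7) + 1.6(69.4) + 0.2(158.3) = 258.38 + 111.04 + 31.66 = 401.08
3. 0.85(206.7) - 0.8(69.4) = 175.70 - 55.52 = 120.18
4. 0.9(206.7) - 1.0(69.4) = 186.03 - 69.40 = 116.63
Combination 4 gives the minimum: 116.63 kN.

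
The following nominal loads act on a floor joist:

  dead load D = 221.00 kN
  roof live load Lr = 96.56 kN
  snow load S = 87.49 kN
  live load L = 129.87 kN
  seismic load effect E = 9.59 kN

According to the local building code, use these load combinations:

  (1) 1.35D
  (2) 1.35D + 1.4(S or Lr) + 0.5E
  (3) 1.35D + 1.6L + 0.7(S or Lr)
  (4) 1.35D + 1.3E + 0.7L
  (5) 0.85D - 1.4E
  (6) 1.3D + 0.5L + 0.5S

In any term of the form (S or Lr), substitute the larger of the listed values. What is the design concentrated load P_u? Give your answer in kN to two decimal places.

(S or Lr) → Lr = 96.56 kN.
(1) 1.35(221.00) = 298.35
(2) 1.35(221.00) + 1.4(96.56) + 0.5(9.59) = 298.35 + 135.18 + 4.80 = 438.33
(3) 1.35(221.00) + 1.6(129.87) + 0.7(96.56) = 298.35 + 207.79 + 67.59 = 573.73
(4) 1.35(221.00) + 1.3(9.59) + 0.7(129.87) = 298.35 + 12.47 + 90.91 = 401.73
(5) 0.85(221.00) - 1.4(9.59) = 187.85 - 13.43 = 174.42
(6) 1.3(221.00) + 0.5(129.87) + 0.5(87.49) = 395.98
Maximum is from combination 3.

573.73 kN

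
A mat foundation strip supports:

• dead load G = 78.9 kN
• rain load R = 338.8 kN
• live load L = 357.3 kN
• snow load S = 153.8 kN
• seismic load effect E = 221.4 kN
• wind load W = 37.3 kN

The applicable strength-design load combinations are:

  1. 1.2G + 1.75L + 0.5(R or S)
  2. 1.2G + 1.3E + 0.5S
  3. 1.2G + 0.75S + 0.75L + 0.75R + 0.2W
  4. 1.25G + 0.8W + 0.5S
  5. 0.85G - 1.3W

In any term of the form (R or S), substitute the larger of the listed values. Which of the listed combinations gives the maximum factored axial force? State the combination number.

(R or S) → R = 338.8 kN.
1. 1.2(78.9) + 1.75(357.3) + 0.5(338.8) = 94.7 + 625.3 + 169.4 = 889.4
2. 1.2(78.9) + 1.3(221.4) + 0.5(153.8) = 94.7 + 287.8 + 76.9 = 459.4
3. 1.2(78.9) + 0.75(153.8) + 0.75(357.3) + 0.75(338.8) + 0.2(37.3) = 739.6
4. 1.25(78.9) + 0.8(37.3) + 0.5(153.8) = 205.4
5. 0.85(78.9) - 1.3(37.3) = 67.1 - 48.5 = 18.6
The largest value is 889.4 kN from combination 1.

Combination 1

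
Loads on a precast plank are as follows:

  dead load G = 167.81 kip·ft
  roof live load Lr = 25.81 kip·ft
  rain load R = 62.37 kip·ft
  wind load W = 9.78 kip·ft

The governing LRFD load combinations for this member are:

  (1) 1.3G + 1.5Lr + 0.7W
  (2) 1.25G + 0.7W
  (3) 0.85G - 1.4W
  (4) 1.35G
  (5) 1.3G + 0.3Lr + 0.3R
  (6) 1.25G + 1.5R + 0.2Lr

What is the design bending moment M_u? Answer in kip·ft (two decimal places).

(1) 1.3(167.81) + 1.5(25.81) + 0.7(9.78) = 263.71
(2) 1.25(167.81) + 0.7(9.78) = 209.76 + 6.85 = 216.61
(3) 0.85(167.81) - 1.4(9.78) = 142.64 - 13.69 = 128.95
(4) 1.35(167.81) = 226.54
(5) 1.3(167.81) + 0.3(25.81) + 0.3(62.37) = 244.61
(6) 1.25(167.81) + 1.5(62.37) + 0.2(25.81) = 209.76 + 93.56 + 5.16 = 308.48
Combination 6 governs: M_u = 308.48 kip·ft.

308.48 kip·ft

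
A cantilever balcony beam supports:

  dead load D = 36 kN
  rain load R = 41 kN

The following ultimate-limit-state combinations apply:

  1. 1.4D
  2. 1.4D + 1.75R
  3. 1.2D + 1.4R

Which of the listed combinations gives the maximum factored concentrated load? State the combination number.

1. 1.4(36) = 50.4
2. 1.4(36) + 1.75(41) = 122.2
3. 1.2(36) + 1.4(41) = 100.6
The largest value is 122.2 kN from combination 2.

Combination 2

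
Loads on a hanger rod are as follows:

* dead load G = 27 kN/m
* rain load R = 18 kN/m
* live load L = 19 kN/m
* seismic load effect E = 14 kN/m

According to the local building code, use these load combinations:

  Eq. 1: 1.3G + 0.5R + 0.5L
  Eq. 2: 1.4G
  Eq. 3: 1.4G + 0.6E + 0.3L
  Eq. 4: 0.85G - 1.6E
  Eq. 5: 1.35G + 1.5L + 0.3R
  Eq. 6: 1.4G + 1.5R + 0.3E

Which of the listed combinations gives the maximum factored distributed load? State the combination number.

Eq. 1: 1.3(27) + 0.5(18) + 0.5(19) = 35.1 + 9.0 + 9.5 = 53.6
Eq. 2: 1.4(27) = 37.8
Eq. 3: 1.4(27) + 0.6(14) + 0.3(19) = 37.8 + 8.4 + 5.7 = 51.9
Eq. 4: 0.85(27) - 1.6(14) = 23.0 - 22.4 = 0.6
Eq. 5: 1.35(27) + 1.5(19) + 0.3(18) = 36.5 + 28.5 + 5.4 = 70.4
Eq. 6: 1.4(27) + 1.5(18) + 0.3(14) = 37.8 + 27.0 + 4.2 = 69.0
The largest value is 70.4 kN/m from combination 5.

Combination 5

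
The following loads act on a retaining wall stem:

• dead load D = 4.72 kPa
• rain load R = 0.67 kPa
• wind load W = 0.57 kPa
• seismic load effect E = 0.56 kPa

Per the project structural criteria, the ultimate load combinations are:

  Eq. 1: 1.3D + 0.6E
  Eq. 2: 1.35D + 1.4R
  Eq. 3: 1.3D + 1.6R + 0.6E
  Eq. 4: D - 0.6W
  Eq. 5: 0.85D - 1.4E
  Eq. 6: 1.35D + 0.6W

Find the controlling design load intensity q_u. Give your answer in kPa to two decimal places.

7.54 kPa

Eq. 1: 1.3(4.72) + 0.6(0.56) = 6.47
Eq. 2: 1.35(4.72) + 1.4(0.67) = 7.31
Eq. 3: 1.3(4.72) + 1.6(0.67) + 0.6(0.56) = 7.54
Eq. 4: 1.0(4.72) - 0.6(0.57) = 4.38
Eq. 5: 0.85(4.72) - 1.4(0.56) = 3.23
Eq. 6: 1.35(4.72) + 0.6(0.57) = 6.71
Maximum is from combination 3.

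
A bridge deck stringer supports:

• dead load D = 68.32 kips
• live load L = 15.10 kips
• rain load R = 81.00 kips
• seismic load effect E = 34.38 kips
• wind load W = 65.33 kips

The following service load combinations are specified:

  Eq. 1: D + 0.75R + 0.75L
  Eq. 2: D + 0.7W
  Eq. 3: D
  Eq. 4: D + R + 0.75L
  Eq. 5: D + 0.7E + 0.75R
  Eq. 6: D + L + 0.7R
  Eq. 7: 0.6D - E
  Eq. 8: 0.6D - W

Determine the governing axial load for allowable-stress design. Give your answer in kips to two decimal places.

Eq. 1: 1.0(68.32) + 0.75(81.00) + 0.75(15.10) = 140.40
Eq. 2: 1.0(68.32) + 0.7(65.33) = 114.05
Eq. 3: 1.0(68.32) = 68.32
Eq. 4: 1.0(68.32) + 1.0(81.00) + 0.75(15.10) = 160.65
Eq. 5: 1.0(68.32) + 0.7(34.38) + 0.75(81.00) = 153.14
Eq. 6: 1.0(68.32) + 1.0(15.10) + 0.7(81.00) = 140.12
Eq. 7: 0.6(68.32) - 1.0(34.38) = 6.61
Eq. 8: 0.6(68.32) - 1.0(65.33) = -24.34
Maximum is from combination 4.

160.65 kips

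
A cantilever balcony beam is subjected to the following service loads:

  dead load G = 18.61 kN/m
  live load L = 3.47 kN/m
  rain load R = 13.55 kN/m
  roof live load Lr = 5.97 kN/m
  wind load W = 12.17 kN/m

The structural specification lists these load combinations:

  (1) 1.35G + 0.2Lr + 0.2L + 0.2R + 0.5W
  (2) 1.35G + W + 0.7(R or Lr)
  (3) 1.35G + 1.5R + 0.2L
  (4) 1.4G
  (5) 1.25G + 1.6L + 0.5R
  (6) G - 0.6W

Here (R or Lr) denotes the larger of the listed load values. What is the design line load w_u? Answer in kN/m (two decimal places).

(R or Lr) → R = 13.55 kN/m.
(1) 1.35(18.61) + 0.2(5.97) + 0.2(3.47) + 0.2(13.55) + 0.5(12.17) = 35.81
(2) 1.35(18.61) + 1.0(12.17) + 0.7(13.55) = 25.12 + 12.17 + 9.49 = 46.78
(3) 1.35(18.61) + 1.5(13.55) + 0.2(3.47) = 25.12 + 20.33 + 0.69 = 46.14
(4) 1.4(18.61) = 26.05
(5) 1.25(18.61) + 1.6(3.47) + 0.5(13.55) = 23.26 + 5.55 + 6.78 = 35.59
(6) 1.0(18.61) - 0.6(12.17) = 18.61 - 7.30 = 11.31
The controlling combination is 2, giving 46.78 kN/m.

46.78 kN/m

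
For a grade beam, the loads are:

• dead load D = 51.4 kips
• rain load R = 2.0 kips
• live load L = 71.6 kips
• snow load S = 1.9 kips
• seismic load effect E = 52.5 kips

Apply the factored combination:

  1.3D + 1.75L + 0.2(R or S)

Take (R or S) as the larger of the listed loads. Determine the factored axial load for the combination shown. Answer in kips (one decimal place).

192.5 kips

(R or S) → R = 2.0 kips.
1.3(51.4) + 1.75(71.6) + 0.2(2.0) = 66.8 + 125.3 + 0.4 = 192.5
P_u = 192.5 kips.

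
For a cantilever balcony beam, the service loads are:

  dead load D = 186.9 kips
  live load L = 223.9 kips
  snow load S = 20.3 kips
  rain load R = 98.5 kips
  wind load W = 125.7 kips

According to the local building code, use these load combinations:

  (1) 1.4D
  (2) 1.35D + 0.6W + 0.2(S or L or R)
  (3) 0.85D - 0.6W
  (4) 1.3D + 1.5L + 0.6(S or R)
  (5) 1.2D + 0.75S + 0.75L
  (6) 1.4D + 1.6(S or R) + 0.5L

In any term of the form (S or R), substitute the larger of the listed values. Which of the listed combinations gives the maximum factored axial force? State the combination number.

(S or L or R) → L = 223.9 kips; (S or R) → R = 98.5 kips.
(1) 1.4(186.9) = 261.66
(2) 1.35(186.9) + 0.6(125.7) + 0.2(223.9) = 252.32 + 75.42 + 44.78 = 372.52
(3) 0.85(186.9) - 0.6(125.7) = 158.87 - 75.42 = 83.45
(4) 1.3(186.9) + 1.5(223.9) + 0.6(98.5) = 242.97 + 335.85 + 59.10 = 637.92
(5) 1.2(186.9) + 0.75(20.3) + 0.75(223.9) = 407.43
(6) 1.4(186.9) + 1.6(98.5) + 0.5(223.9) = 261.66 + 157.60 + 111.95 = 531.21
The largest value is 637.92 kips from combination 4.

Combination 4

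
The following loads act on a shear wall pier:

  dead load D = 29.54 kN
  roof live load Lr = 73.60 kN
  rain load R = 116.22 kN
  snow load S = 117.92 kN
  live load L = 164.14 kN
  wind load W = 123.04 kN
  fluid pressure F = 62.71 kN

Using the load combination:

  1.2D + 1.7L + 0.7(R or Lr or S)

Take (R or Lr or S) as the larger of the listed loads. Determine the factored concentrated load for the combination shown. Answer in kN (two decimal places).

397.03 kN

(R or Lr or S) → S = 117.92 kN.
1.2(29.54) + 1.7(164.14) + 0.7(117.92) = 35.45 + 279.04 + 82.54 = 397.03
P_u = 397.03 kN.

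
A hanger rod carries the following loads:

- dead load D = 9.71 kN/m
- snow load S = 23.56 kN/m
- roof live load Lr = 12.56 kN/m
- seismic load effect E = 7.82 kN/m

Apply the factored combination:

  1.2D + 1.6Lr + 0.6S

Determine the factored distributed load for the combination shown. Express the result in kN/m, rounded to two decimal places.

1.2(9.71) + 1.6(12.56) + 0.6(23.56) = 45.88
w_u = 45.88 kN/m.

45.88 kN/m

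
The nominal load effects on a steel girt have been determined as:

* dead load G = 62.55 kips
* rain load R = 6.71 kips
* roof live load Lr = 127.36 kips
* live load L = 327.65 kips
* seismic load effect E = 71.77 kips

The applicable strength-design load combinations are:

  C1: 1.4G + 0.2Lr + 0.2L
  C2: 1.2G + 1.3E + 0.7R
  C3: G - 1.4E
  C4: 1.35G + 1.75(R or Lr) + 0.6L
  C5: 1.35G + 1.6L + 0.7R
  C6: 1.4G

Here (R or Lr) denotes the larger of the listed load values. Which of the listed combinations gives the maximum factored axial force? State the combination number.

(R or Lr) → Lr = 127.36 kips.
C1: 1.4(62.55) + 0.2(127.36) + 0.2(327.65) = 87.57 + 25.47 + 65.53 = 178.57
C2: 1.2(62.55) + 1.3(71.77) + 0.7(6.71) = 75.06 + 93.30 + 4.70 = 173.06
C3: 1.0(62.55) - 1.4(71.77) = 62.55 - 100.48 = -37.93
C4: 1.35(62.55) + 1.75(127.36) + 0.6(327.65) = 84.44 + 222.88 + 196.59 = 503.91
C5: 1.35(62.55) + 1.6(327.65) + 0.7(6.71) = 84.44 + 524.24 + 4.70 = 613.38
C6: 1.4(62.55) = 87.57
The largest value is 613.38 kips from combination 5.

Combination 5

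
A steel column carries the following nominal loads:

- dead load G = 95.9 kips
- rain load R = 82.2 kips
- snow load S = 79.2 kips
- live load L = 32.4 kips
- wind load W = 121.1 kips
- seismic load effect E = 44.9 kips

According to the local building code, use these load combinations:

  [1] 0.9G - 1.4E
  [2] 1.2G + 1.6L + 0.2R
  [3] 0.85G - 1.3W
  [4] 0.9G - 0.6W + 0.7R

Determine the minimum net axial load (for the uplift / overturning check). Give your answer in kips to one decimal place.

-75.9 kips

[1] 0.9(95.9) - 1.4(44.9) = 23.5
[2] 1.2(95.9) + 1.6(32.4) + 0.2(82.2) = 183.4
[3] 0.85(95.9) - 1.3(121.1) = 81.5 - 157.4 = -75.9
[4] 0.9(95.9) - 0.6(121.1) + 0.7(82.2) = 71.2
Combination 3 gives the minimum: -75.9 kips.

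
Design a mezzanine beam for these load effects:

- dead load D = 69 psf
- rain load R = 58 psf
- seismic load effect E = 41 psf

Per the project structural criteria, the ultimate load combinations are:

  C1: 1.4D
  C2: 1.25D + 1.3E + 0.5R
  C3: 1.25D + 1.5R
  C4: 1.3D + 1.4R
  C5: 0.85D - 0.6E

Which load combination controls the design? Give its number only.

C1: 1.4(69) = 96.6
C2: 1.25(69) + 1.3(41) + 0.5(58) = 168.6
C3: 1.25(69) + 1.5(58) = 173.3
C4: 1.3(69) + 1.4(58) = 170.9
C5: 0.85(69) - 0.6(41) = 34.1
The largest value is 173.3 psf from combination 3.

Combination 3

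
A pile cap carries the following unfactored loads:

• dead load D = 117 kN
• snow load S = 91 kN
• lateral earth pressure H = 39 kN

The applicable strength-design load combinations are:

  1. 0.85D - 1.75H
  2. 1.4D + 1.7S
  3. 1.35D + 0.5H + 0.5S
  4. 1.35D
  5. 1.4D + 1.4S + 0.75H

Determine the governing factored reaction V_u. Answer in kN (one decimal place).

320.5 kN

1. 0.85(117) - 1.75(39) = 31.2
2. 1.4(117) + 1.7(91) = 318.5
3. 1.35(117) + 0.5(39) + 0.5(91) = 223.0
4. 1.35(117) = 158.0
5. 1.4(117) + 1.4(91) + 0.75(39) = 320.5
Maximum is from combination 5.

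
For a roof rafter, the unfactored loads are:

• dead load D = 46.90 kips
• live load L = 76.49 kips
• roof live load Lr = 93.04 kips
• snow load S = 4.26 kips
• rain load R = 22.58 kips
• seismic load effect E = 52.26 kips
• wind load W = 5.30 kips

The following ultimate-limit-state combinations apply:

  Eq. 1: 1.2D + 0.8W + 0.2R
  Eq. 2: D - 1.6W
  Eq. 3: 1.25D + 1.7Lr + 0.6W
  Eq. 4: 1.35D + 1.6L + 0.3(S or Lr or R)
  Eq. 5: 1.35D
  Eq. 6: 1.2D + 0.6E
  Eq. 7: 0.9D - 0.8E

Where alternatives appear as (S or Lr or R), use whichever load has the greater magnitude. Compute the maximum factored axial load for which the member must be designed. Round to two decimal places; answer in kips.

(S or Lr or R) → Lr = 93.04 kips.
Eq. 1: 1.2(46.90) + 0.8(5.30) + 0.2(22.58) = 56.28 + 4.24 + 4.52 = 65.04
Eq. 2: 1.0(46.90) - 1.6(5.30) = 46.90 - 8.48 = 38.42
Eq. 3: 1.25(46.90) + 1.7(93.04) + 0.6(5.30) = 219.97
Eq. 4: 1.35(46.90) + 1.6(76.49) + 0.3(93.04) = 63.32 + 122.38 + 27.91 = 213.61
Eq. 5: 1.35(46.90) = 63.32
Eq. 6: 1.2(46.90) + 0.6(52.26) = 56.28 + 31.36 = 87.64
Eq. 7: 0.9(46.90) - 0.8(52.26) = 42.21 - 41.81 = 0.40
The controlling combination is 3, giving 219.97 kips.

219.97 kips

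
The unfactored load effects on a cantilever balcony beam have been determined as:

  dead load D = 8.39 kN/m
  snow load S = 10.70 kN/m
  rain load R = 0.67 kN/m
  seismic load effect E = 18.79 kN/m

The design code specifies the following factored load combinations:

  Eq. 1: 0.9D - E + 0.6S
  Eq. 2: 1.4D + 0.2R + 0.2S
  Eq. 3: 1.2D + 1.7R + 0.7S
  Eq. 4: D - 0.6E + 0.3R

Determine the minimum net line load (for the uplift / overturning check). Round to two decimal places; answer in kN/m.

-4.82 kN/m

Eq. 1: 0.9(8.39) - 1.0(18.79) + 0.6(10.70) = -4.82
Eq. 2: 1.4(8.39) + 0.2(0.67) + 0.2(10.70) = 14.02
Eq. 3: 1.2(8.39) + 1.7(0.67) + 0.7(10.70) = 18.70
Eq. 4: 1.0(8.39) - 0.6(18.79) + 0.3(0.67) = -2.68
Combination 1 gives the minimum: -4.82 kN/m.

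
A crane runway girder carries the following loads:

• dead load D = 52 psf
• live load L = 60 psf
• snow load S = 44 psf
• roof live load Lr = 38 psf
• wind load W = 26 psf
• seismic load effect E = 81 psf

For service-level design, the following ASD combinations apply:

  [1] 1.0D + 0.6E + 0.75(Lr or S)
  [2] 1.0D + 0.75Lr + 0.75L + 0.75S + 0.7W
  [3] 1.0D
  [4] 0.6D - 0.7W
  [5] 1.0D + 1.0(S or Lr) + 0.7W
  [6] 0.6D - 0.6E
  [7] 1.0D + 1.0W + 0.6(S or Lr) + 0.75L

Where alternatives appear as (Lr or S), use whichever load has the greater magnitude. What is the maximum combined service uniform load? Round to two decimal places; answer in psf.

(Lr or S) → S = 44 psf; (S or Lr) → S = 44 psf.
[1] 1.0(52) + 0.6(81) + 0.75(44) = 52.00 + 48.60 + 33.00 = 133.60
[2] 1.0(52) + 0.75(38) + 0.75(60) + 0.75(44) + 0.7(26) = 52.00 + 28.50 + 45.00 + 33.00 + 18.20 = 176.70
[3] 1.0(52) = 52.00
[4] 0.6(52) - 0.7(26) = 31.20 - 18.20 = 13.00
[5] 1.0(52) + 1.0(44) + 0.7(26) = 52.00 + 44.00 + 18.20 = 114.20
[6] 0.6(52) - 0.6(81) = 31.20 - 48.60 = -17.40
[7] 1.0(52) + 1.0(26) + 0.6(44) + 0.75(60) = 52.00 + 26.00 + 26.40 + 45.00 = 149.40
Maximum is from combination 2.

176.70 psf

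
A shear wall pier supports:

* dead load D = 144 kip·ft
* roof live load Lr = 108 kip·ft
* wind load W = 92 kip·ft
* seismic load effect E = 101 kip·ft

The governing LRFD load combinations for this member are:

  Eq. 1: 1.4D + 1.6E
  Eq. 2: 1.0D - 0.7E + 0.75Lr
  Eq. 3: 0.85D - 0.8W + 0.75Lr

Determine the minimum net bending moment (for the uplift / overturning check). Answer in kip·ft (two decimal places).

129.80 kip·ft

Eq. 1: 1.4(144) + 1.6(101) = 201.60 + 161.60 = 363.20
Eq. 2: 1.0(144) - 0.7(101) + 0.75(108) = 144.00 - 70.70 + 81.00 = 154.30
Eq. 3: 0.85(144) - 0.8(92) + 0.75(108) = 122.40 - 73.60 + 81.00 = 129.80
Combination 3 gives the minimum: 129.80 kip·ft.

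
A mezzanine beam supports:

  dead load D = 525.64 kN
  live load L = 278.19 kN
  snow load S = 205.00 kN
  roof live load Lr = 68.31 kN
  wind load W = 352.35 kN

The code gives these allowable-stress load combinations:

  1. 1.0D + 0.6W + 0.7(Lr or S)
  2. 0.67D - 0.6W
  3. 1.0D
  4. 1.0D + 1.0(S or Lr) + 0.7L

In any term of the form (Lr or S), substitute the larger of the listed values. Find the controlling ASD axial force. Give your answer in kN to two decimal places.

(Lr or S) → S = 205.00 kN; (S or Lr) → S = 205.00 kN.
1. 1.0(525.64) + 0.6(352.35) + 0.7(205.00) = 525.64 + 211.41 + 143.50 = 880.55
2. 0.67(525.64) - 0.6(352.35) = 352.18 - 211.41 = 140.77
3. 1.0(525.64) = 525.64
4. 1.0(525.64) + 1.0(205.00) + 0.7(278.19) = 525.64 + 205.00 + 194.73 = 925.37
Combination 4 governs: N = 925.37 kN.

925.37 kN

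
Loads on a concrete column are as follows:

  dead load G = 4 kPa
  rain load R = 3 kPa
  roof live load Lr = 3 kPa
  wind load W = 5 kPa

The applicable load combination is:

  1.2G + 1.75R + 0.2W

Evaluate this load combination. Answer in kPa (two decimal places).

11.05 kPa

1.2(4) + 1.75(3) + 0.2(5) = 4.80 + 5.25 + 1.00 = 11.05
q_u = 11.05 kPa.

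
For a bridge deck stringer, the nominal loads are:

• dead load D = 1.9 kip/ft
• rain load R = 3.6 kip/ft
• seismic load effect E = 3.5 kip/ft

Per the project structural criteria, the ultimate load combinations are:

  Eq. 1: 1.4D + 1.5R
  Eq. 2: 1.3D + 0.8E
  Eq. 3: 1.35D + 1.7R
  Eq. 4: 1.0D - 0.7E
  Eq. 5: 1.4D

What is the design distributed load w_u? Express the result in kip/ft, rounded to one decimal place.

8.7 kip/ft

Eq. 1: 1.4(1.9) + 1.5(3.6) = 2.7 + 5.4 = 8.1
Eq. 2: 1.3(1.9) + 0.8(3.5) = 2.5 + 2.8 = 5.3
Eq. 3: 1.35(1.9) + 1.7(3.6) = 2.6 + 6.1 = 8.7
Eq. 4: 1.0(1.9) - 0.7(3.5) = 1.9 - 2.5 = -0.6
Eq. 5: 1.4(1.9) = 2.7
Combination 3 governs: w_u = 8.7 kip/ft.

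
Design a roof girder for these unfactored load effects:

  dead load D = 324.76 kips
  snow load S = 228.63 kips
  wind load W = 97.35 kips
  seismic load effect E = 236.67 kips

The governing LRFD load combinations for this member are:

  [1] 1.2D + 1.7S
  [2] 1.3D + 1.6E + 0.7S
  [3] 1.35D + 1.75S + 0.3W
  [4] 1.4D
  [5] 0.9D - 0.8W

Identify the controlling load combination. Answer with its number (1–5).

[1] 1.2(324.76) + 1.7(228.63) = 389.71 + 388.67 = 778.38
[2] 1.3(324.76) + 1.6(236.67) + 0.7(228.63) = 422.19 + 378.67 + 160.04 = 960.90
[3] 1.35(324.76) + 1.75(228.63) + 0.3(97.35) = 867.73
[4] 1.4(324.76) = 454.66
[5] 0.9(324.76) - 0.8(97.35) = 292.28 - 77.88 = 214.40
The largest value is 960.90 kips from combination 2.

Combination 2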